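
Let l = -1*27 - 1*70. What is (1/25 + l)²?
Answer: 5875776/625 ≈ 9401.2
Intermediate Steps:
l = -97 (l = -27 - 70 = -97)
(1/25 + l)² = (1/25 - 97)² = (-2424/25)² = 5875776/625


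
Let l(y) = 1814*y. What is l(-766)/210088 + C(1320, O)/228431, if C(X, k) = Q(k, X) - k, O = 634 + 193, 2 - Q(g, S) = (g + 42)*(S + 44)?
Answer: -141651086813/11997652982 ≈ -11.807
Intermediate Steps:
Q(g, S) = 2 - (42 + g)*(44 + S) (Q(g, S) = 2 - (g + 42)*(S + 44) = 2 - (42 + g)*(44 + S))
O = 827
C(X, k) = -1846 - 45*k - 42*X - X*k (C(X, k) = (-1846 - 44*k - 42*X - X*k) - k = -1846 - 45*k - 42*X - X*k)
l(-766)/210088 + C(1320, O)/228431 = (1814*(-766))/210088 + (-1846 - 45*827 - 42*1320 - 1*1320*827)/228431 = -1389524*1/210088 + (-1846 - 37215 - 55440 - 1091640)*(1/228431) = -347381/52522 - 1186141*1/228431 = -347381/52522 - 1186141/228431 = -141651086813/11997652982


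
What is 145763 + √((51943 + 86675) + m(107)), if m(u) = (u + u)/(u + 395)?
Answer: 145763 + 5*√349323979/251 ≈ 1.4614e+5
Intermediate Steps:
m(u) = 2*u/(395 + u) (m(u) = (2*u)/(395 + u) = 2*u/(395 + u))
145763 + √((51943 + 86675) + m(107)) = 145763 + √((51943 + 86675) + 2*107/(395 + 107)) = 145763 + √(138618 + 2*107/502) = 145763 + √(138618 + 2*107*(1/502)) = 145763 + √(138618 + 107/251) = 145763 + √(34793225/251) = 145763 + 5*√349323979/251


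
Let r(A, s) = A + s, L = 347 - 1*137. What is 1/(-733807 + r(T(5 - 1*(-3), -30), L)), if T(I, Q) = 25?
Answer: -1/733572 ≈ -1.3632e-6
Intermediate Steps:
L = 210 (L = 347 - 137 = 210)
1/(-733807 + r(T(5 - 1*(-3), -30), L)) = 1/(-733807 + (25 + 210)) = 1/(-733807 + 235) = 1/(-733572) = -1/733572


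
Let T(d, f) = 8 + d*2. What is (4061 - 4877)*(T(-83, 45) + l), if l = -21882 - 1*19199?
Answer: 33651024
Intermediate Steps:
l = -41081 (l = -21882 - 19199 = -41081)
T(d, f) = 8 + 2*d
(4061 - 4877)*(T(-83, 45) + l) = (4061 - 4877)*((8 + 2*(-83)) - 41081) = -816*((8 - 166) - 41081) = -816*(-158 - 41081) = -816*(-41239) = 33651024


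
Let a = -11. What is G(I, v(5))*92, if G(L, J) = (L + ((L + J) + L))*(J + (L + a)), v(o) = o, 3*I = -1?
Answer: -6992/3 ≈ -2330.7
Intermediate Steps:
I = -1/3 (I = (1/3)*(-1) = -1/3 ≈ -0.33333)
G(L, J) = (J + 3*L)*(-11 + J + L) (G(L, J) = (L + ((L + J) + L))*(J + (L - 11)) = (L + ((J + L) + L))*(J + (-11 + L)) = (L + (J + 2*L))*(-11 + J + L) = (J + 3*L)*(-11 + J + L))
G(I, v(5))*92 = (5**2 - 33*(-1/3) - 11*5 + 3*(-1/3)**2 + 4*5*(-1/3))*92 = (25 + 11 - 55 + 3*(1/9) - 20/3)*92 = (25 + 11 - 55 + 1/3 - 20/3)*92 = -76/3*92 = -6992/3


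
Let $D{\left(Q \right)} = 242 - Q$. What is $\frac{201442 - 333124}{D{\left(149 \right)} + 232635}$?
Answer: $- \frac{21947}{38788} \approx -0.56582$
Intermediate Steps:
$\frac{201442 - 333124}{D{\left(149 \right)} + 232635} = \frac{201442 - 333124}{\left(242 - 149\right) + 232635} = - \frac{131682}{\left(242 - 149\right) + 232635} = - \frac{131682}{93 + 232635} = - \frac{131682}{232728} = \left(-131682\right) \frac{1}{232728} = - \frac{21947}{38788}$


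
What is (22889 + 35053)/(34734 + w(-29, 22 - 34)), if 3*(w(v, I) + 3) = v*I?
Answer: 57942/34847 ≈ 1.6628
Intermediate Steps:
w(v, I) = -3 + I*v/3 (w(v, I) = -3 + (v*I)/3 = -3 + (I*v)/3 = -3 + I*v/3)
(22889 + 35053)/(34734 + w(-29, 22 - 34)) = (22889 + 35053)/(34734 + (-3 + (⅓)*(22 - 34)*(-29))) = 57942/(34734 + (-3 + (⅓)*(-12)*(-29))) = 57942/(34734 + (-3 + 116)) = 57942/(34734 + 113) = 57942/34847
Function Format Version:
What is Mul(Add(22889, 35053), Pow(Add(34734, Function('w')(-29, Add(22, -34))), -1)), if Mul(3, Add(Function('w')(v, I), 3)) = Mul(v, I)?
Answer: Rational(57942, 34847) ≈ 1.6628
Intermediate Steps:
Function('w')(v, I) = Add(-3, Mul(Rational(1, 3), I, v)) (Function('w')(v, I) = Add(-3, Mul(Rational(1, 3), Mul(v, I))) = Add(-3, Mul(Rational(1, 3), Mul(I, v))) = Add(-3, Mul(Rational(1, 3), I, v)))
Mul(Add(22889, 35053), Pow(Add(34734, Function('w')(-29, Add(22, -34))), -1)) = Mul(Add(22889, 35053), Pow(Add(34734, Add(-3, Mul(Rational(1, 3), Add(22, -34), -29))), -1)) = Mul(57942, Pow(Add(34734, Add(-3, Mul(Rational(1, 3), -12, -29))), -1)) = Mul(57942, Pow(Add(34734, Add(-3, 116)), -1)) = Mul(57942, Pow(Add(34734, 113), -1)) = Mul(57942, Pow(34847, -1)) = Mul(57942, Rational(1, 34847)) = Rational(57942, 34847)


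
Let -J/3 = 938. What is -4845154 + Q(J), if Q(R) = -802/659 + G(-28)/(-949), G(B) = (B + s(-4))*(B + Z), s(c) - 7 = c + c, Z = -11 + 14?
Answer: -3030116944087/625391 ≈ -4.8452e+6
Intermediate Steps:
Z = 3
J = -2814 (J = -3*938 = -2814)
s(c) = 7 + 2*c (s(c) = 7 + (c + c) = 7 + 2*c)
G(B) = (-1 + B)*(3 + B) (G(B) = (B + (7 + 2*(-4)))*(B + 3) = (B + (7 - 8))*(3 + B) = (B - 1)*(3 + B) = (-1 + B)*(3 + B))
Q(R) = -1238873/625391 (Q(R) = -802/659 + (-3 + (-28)**2 + 2*(-28))/(-949) = -802*1/659 + (-3 + 784 - 56)*(-1/949) = -802/659 + 725*(-1/949) = -802/659 - 725/949 = -1238873/625391)
-4845154 + Q(J) = -4845154 - 1238873/625391 = -3030116944087/625391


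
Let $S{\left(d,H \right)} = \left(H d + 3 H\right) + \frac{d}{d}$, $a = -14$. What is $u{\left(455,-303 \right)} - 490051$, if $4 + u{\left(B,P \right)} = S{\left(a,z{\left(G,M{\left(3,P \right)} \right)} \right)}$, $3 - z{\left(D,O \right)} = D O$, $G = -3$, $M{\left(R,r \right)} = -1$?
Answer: $-490054$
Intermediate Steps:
$z{\left(D,O \right)} = 3 - D O$
$S{\left(d,H \right)} = 1 + 3 H + H d$ ($S{\left(d,H \right)} = \left(3 H + H d\right) + 1 = 1 + 3 H + H d$)
$u{\left(B,P \right)} = -3$ ($u{\left(B,P \right)} = -4 + \left(1 + 3 \left(3 - \left(-3\right) \left(-1\right)\right) + \left(3 - \left(-3\right) \left(-1\right)\right) \left(-14\right)\right) = -4 + \left(1 + 3 \left(3 - 3\right) + \left(3 - 3\right) \left(-14\right)\right) = -4 + \left(1 + 3 \cdot 0 + 0 \left(-14\right)\right) = -4 + \left(1 + 0 + 0\right) = -4 + 1 = -3$)
$u{\left(455,-303 \right)} - 490051 = -3 - 490051 = -490054$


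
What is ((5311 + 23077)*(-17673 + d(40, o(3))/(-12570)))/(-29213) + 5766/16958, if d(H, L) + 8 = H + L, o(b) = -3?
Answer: 26736444093697229/1556775814695 ≈ 17174.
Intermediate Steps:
d(H, L) = -8 + H + L (d(H, L) = -8 + (H + L) = -8 + H + L)
((5311 + 23077)*(-17673 + d(40, o(3))/(-12570)))/(-29213) + 5766/16958 = ((5311 + 23077)*(-17673 + (-8 + 40 - 3)/(-12570)))/(-29213) + 5766/16958 = (28388*(-17673 + 29*(-1/12570)))*(-1/29213) + 5766*(1/16958) = (28388*(-17673 - 29/12570))*(-1/29213) + 2883/8479 = (28388*(-222149639/12570))*(-1/29213) + 2883/8479 = -3153191975966/6285*(-1/29213) + 2883/8479 = 3153191975966/183603705 + 2883/8479 = 26736444093697229/1556775814695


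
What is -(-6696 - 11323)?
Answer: 18019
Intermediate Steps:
-(-6696 - 11323) = -1*(-18019) = 18019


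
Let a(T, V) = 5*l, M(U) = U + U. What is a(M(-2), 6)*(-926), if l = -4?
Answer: 18520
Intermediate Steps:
M(U) = 2*U
a(T, V) = -20 (a(T, V) = 5*(-4) = -20)
a(M(-2), 6)*(-926) = -20*(-926) = 18520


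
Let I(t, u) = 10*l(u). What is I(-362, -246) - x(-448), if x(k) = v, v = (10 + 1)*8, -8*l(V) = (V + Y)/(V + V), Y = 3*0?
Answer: -709/8 ≈ -88.625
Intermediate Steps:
Y = 0
l(V) = -1/16 (l(V) = -(V + 0)/(8*(V + V)) = -V/(8*(2*V)) = -V*1/(2*V)/8 = -⅛*½ = -1/16)
I(t, u) = -5/8 (I(t, u) = 10*(-1/16) = -5/8)
v = 88 (v = 11*8 = 88)
x(k) = 88
I(-362, -246) - x(-448) = -5/8 - 1*88 = -5/8 - 88 = -709/8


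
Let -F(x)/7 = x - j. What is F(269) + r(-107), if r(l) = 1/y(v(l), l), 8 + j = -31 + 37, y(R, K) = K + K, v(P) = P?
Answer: -405959/214 ≈ -1897.0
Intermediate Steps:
y(R, K) = 2*K
j = -2 (j = -8 + (-31 + 37) = -8 + 6 = -2)
r(l) = 1/(2*l)
F(x) = -14 - 7*x (F(x) = -7*(x - 1*(-2)) = -7*(x + 2) = -7*(2 + x) = -14 - 7*x)
F(269) + r(-107) = (-14 - 7*269) + (½)/(-107) = (-14 - 1883) + (½)*(-1/107) = -1897 - 1/214 = -405959/214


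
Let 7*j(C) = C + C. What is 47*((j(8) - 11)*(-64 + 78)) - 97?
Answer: -5831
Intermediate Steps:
j(C) = 2*C/7 (j(C) = (C + C)/7 = (2*C)/7 = 2*C/7)
47*((j(8) - 11)*(-64 + 78)) - 97 = 47*(((2/7)*8 - 11)*(-64 + 78)) - 97 = 47*((16/7 - 11)*14) - 97 = 47*(-61/7*14) - 97 = 47*(-122) - 97 = -5734 - 97 = -5831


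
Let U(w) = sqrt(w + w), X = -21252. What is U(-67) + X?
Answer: -21252 + I*sqrt(134) ≈ -21252.0 + 11.576*I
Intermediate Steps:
U(w) = sqrt(2)*sqrt(w) (U(w) = sqrt(2*w) = sqrt(2)*sqrt(w))
U(-67) + X = sqrt(2)*sqrt(-67) - 21252 = sqrt(2)*(I*sqrt(67)) - 21252 = I*sqrt(134) - 21252 = -21252 + I*sqrt(134)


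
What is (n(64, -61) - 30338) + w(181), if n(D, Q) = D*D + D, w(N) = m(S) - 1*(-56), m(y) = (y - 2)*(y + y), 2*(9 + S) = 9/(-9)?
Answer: -51807/2 ≈ -25904.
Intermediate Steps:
S = -19/2 (S = -9 + (9/(-9))/2 = -9 + (9*(-1/9))/2 = -9 + (1/2)*(-1) = -9 - 1/2 = -19/2 ≈ -9.5000)
m(y) = 2*y*(-2 + y) (m(y) = (-2 + y)*(2*y) = 2*y*(-2 + y))
w(N) = 549/2 (w(N) = 2*(-19/2)*(-2 - 19/2) - 1*(-56) = 2*(-19/2)*(-23/2) + 56 = 437/2 + 56 = 549/2)
n(D, Q) = D + D**2 (n(D, Q) = D**2 + D = D + D**2)
(n(64, -61) - 30338) + w(181) = (64*(1 + 64) - 30338) + 549/2 = (64*65 - 30338) + 549/2 = (4160 - 30338) + 549/2 = -26178 + 549/2 = -51807/2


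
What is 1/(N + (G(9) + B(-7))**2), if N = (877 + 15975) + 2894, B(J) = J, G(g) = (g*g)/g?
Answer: 1/19750 ≈ 5.0633e-5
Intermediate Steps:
G(g) = g (G(g) = g**2/g = g)
N = 19746 (N = 16852 + 2894 = 19746)
1/(N + (G(9) + B(-7))**2) = 1/(19746 + (9 - 7)**2) = 1/(19746 + 2**2) = 1/(19746 + 4) = 1/19750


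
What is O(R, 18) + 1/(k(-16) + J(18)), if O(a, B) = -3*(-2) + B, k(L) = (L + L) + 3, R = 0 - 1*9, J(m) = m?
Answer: 263/11 ≈ 23.909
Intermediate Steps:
R = -9 (R = 0 - 9 = -9)
k(L) = 3 + 2*L (k(L) = 2*L + 3 = 3 + 2*L)
O(a, B) = 6 + B
O(R, 18) + 1/(k(-16) + J(18)) = (6 + 18) + 1/((3 + 2*(-16)) + 18) = 24 + 1/((3 - 32) + 18) = 24 + 1/(-29 + 18) = 24 + 1/(-11) = 24 - 1/11 = 263/11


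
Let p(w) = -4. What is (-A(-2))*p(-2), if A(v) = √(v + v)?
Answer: 8*I ≈ 8.0*I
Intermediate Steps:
A(v) = √2*√v (A(v) = √(2*v) = √2*√v)
(-A(-2))*p(-2) = -√2*√(-2)*(-4) = -√2*I*√2*(-4) = -2*I*(-4) = 8*I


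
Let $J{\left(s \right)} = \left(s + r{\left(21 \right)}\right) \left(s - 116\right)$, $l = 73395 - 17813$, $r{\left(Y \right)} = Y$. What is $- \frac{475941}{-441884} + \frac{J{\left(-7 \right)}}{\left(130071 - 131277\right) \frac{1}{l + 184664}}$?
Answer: $\frac{10156087826103}{29606228} \approx 3.4304 \cdot 10^{5}$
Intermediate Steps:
$l = 55582$
$J{\left(s \right)} = \left(-116 + s\right) \left(21 + s\right)$ ($J{\left(s \right)} = \left(s + 21\right) \left(s - 116\right) = \left(21 + s\right) \left(-116 + s\right) = \left(-116 + s\right) \left(21 + s\right)$)
$- \frac{475941}{-441884} + \frac{J{\left(-7 \right)}}{\left(130071 - 131277\right) \frac{1}{l + 184664}} = - \frac{475941}{-441884} + \frac{-2436 + \left(-7\right)^{2} - -665}{\left(130071 - 131277\right) \frac{1}{55582 + 184664}} = \left(-475941\right) \left(- \frac{1}{441884}\right) + \frac{-2436 + 49 + 665}{\left(-1206\right) \frac{1}{240246}} = \frac{475941}{441884} - \frac{1722}{\left(-1206\right) \frac{1}{240246}} = \frac{475941}{441884} - \frac{1722}{- \frac{67}{13347}} = \frac{475941}{441884} - - \frac{22983534}{67} = \frac{475941}{441884} + \frac{22983534}{67} = \frac{10156087826103}{29606228}$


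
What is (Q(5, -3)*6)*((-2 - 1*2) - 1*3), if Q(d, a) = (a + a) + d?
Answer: 42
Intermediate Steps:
Q(d, a) = d + 2*a (Q(d, a) = 2*a + d = d + 2*a)
(Q(5, -3)*6)*((-2 - 1*2) - 1*3) = ((5 + 2*(-3))*6)*((-2 - 1*2) - 1*3) = ((5 - 6)*6)*((-2 - 2) - 3) = (-1*6)*(-4 - 3) = -6*(-7) = 42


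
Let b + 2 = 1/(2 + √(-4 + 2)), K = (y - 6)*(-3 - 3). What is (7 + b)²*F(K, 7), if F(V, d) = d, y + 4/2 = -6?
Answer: 7*(-71*I + 110*√2)/(2*(-I + 2*√2)) ≈ 198.72 - 17.599*I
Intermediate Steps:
y = -8 (y = -2 - 6 = -8)
K = 84 (K = (-8 - 6)*(-3 - 3) = -14*(-6) = 84)
b = -2 + 1/(2 + I*√2) (b = -2 + 1/(2 + √(-4 + 2)) = -2 + 1/(2 + √(-2)) = -2 + 1/(2 + I*√2) ≈ -1.6667 - 0.2357*I)
(7 + b)²*F(K, 7) = (7 + (-2*√2 + 3*I)/(√2 - 2*I))²*7 = 7*(7 + (-2*√2 + 3*I)/(√2 - 2*I))²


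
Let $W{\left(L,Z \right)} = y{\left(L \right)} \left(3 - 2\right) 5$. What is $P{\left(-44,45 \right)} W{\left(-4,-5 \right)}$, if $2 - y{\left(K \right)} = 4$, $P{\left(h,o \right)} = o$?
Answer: $-450$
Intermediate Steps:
$y{\left(K \right)} = -2$ ($y{\left(K \right)} = 2 - 4 = -2$)
$W{\left(L,Z \right)} = -10$ ($W{\left(L,Z \right)} = - 2 \left(3 - 2\right) 5 = - 2 \cdot 1 \cdot 5 = \left(-2\right) 5 = -10$)
$P{\left(-44,45 \right)} W{\left(-4,-5 \right)} = 45 \left(-10\right) = -450$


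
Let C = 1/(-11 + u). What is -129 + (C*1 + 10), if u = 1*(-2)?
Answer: -1548/13 ≈ -119.08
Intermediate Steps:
u = -2
C = -1/13 (C = 1/(-11 - 2) = 1/(-13) = -1/13 ≈ -0.076923)
-129 + (C*1 + 10) = -129 + (-1/13*1 + 10) = -129 + (-1/13 + 10) = -129 + 129/13 = -1548/13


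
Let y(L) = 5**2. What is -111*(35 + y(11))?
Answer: -6660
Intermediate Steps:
y(L) = 25
-111*(35 + y(11)) = -111*(35 + 25) = -111*60 = -6660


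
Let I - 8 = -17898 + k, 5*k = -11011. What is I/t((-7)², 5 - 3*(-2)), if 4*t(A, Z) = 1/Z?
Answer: -4420284/5 ≈ -8.8406e+5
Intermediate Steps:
k = -11011/5 (k = (⅕)*(-11011) = -11011/5 ≈ -2202.2)
t(A, Z) = 1/(4*Z)
I = -100461/5 (I = 8 + (-17898 - 11011/5) = 8 - 100501/5 = -100461/5 ≈ -20092.)
I/t((-7)², 5 - 3*(-2)) = -100461/(5*(1/(4*(5 - 3*(-2))))) = -100461/(5*(1/(4*(5 + 6)))) = -100461/(5*((¼)/11)) = -100461/(5*((¼)*(1/11))) = -100461/(5*1/44) = -100461/5*44 = -4420284/5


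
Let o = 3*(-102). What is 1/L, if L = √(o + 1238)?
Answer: √233/466 ≈ 0.032756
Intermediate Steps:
o = -306
L = 2*√233 (L = √(-306 + 1238) = √932 = 2*√233 ≈ 30.529)
1/L = 1/(2*√233) = √233/466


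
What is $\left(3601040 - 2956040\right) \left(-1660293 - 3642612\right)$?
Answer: $-3420373725000$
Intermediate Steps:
$\left(3601040 - 2956040\right) \left(-1660293 - 3642612\right) = 645000 \left(-5302905\right) = -3420373725000$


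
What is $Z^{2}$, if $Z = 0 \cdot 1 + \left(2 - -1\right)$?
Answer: $9$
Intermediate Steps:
$Z = 3$ ($Z = 0 + \left(2 + 1\right) = 0 + 3 = 3$)
$Z^{2} = 3^{2} = 9$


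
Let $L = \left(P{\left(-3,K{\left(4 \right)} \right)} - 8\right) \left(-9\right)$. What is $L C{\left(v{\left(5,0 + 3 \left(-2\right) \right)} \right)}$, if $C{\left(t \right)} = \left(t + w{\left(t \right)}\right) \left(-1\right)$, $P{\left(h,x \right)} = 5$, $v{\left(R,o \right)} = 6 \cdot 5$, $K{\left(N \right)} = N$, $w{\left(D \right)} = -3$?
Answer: $-729$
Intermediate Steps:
$v{\left(R,o \right)} = 30$
$C{\left(t \right)} = 3 - t$ ($C{\left(t \right)} = \left(t - 3\right) \left(-1\right) = \left(-3 + t\right) \left(-1\right) = 3 - t$)
$L = 27$ ($L = \left(5 - 8\right) \left(-9\right) = \left(-3\right) \left(-9\right) = 27$)
$L C{\left(v{\left(5,0 + 3 \left(-2\right) \right)} \right)} = 27 \left(3 - 30\right) = 27 \left(-27\right) = -729$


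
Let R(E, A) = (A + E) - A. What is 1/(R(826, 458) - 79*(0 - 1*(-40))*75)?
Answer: -1/236174 ≈ -4.2342e-6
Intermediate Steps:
R(E, A) = E
1/(R(826, 458) - 79*(0 - 1*(-40))*75) = 1/(826 - 79*(0 - 1*(-40))*75) = 1/(826 - 79*(0 + 40)*75) = 1/(826 - 79*40*75) = 1/(826 - 3160*75) = 1/(826 - 237000) = 1/(-236174) = -1/236174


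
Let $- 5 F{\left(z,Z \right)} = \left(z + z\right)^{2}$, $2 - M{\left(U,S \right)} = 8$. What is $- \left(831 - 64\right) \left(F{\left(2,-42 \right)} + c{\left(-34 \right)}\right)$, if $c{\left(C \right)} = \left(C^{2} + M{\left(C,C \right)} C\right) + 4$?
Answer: $- \frac{5218668}{5} \approx -1.0437 \cdot 10^{6}$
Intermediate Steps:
$M{\left(U,S \right)} = -6$ ($M{\left(U,S \right)} = 2 - 8 = -6$)
$F{\left(z,Z \right)} = - \frac{4 z^{2}}{5}$ ($F{\left(z,Z \right)} = - \frac{\left(z + z\right)^{2}}{5} = - \frac{\left(2 z\right)^{2}}{5} = - \frac{4 z^{2}}{5}$)
$c{\left(C \right)} = 4 + C^{2} - 6 C$ ($c{\left(C \right)} = \left(C^{2} - 6 C\right) + 4 = 4 + C^{2} - 6 C$)
$- \left(831 - 64\right) \left(F{\left(2,-42 \right)} + c{\left(-34 \right)}\right) = - \left(831 - 64\right) \left(- \frac{4 \cdot 2^{2}}{5} + \left(4 + \left(-34\right)^{2} - -204\right)\right) = - \left(831 - 64\right) \left(\left(- \frac{4}{5}\right) 4 + \left(4 + 1156 + 204\right)\right) = - \left(831 - 64\right) \left(- \frac{16}{5} + 1364\right) = - \frac{767 \cdot 6804}{5} = \left(-1\right) \frac{5218668}{5} = - \frac{5218668}{5}$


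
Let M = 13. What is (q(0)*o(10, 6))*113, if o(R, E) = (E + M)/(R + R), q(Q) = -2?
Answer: -2147/10 ≈ -214.70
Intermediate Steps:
o(R, E) = (13 + E)/(2*R) (o(R, E) = (E + 13)/(R + R) = (13 + E)/((2*R)) = (13 + E)*(1/(2*R)) = (13 + E)/(2*R))
(q(0)*o(10, 6))*113 = -(13 + 6)/10*113 = -19/10*113 = -2147/10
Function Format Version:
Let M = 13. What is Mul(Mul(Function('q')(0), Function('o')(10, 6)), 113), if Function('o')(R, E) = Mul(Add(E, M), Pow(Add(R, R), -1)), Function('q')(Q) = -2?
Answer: Rational(-2147, 10) ≈ -214.70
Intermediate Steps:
Function('o')(R, E) = Mul(Rational(1, 2), Pow(R, -1), Add(13, E)) (Function('o')(R, E) = Mul(Add(E, 13), Pow(Add(R, R), -1)) = Mul(Add(13, E), Pow(Mul(2, R), -1)) = Mul(Add(13, E), Mul(Rational(1, 2), Pow(R, -1))) = Mul(Rational(1, 2), Pow(R, -1), Add(13, E)))
Mul(Mul(Function('q')(0), Function('o')(10, 6)), 113) = Mul(Mul(-2, Mul(Rational(1, 2), Pow(10, -1), Add(13, 6))), 113) = Mul(Mul(-2, Mul(Rational(1, 2), Rational(1, 10), 19)), 113) = Mul(Mul(-2, Rational(19, 20)), 113) = Mul(Rational(-19, 10), 113) = Rational(-2147, 10)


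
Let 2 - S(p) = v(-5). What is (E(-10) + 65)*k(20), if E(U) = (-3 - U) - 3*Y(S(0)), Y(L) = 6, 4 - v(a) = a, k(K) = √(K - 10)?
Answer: 54*√10 ≈ 170.76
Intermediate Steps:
k(K) = √(-10 + K)
v(a) = 4 - a
S(p) = -7 (S(p) = 2 - (4 - 1*(-5)) = 2 - (4 + 5) = 2 - 1*9 = 2 - 9 = -7)
E(U) = -21 - U (E(U) = (-3 - U) - 3*6 = (-3 - U) - 18 = -21 - U)
(E(-10) + 65)*k(20) = ((-21 - 1*(-10)) + 65)*√(-10 + 20) = ((-21 + 10) + 65)*√10 = (-11 + 65)*√10 = 54*√10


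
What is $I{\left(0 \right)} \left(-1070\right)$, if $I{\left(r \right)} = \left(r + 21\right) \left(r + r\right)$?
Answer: $0$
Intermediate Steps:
$I{\left(r \right)} = 2 r \left(21 + r\right)$ ($I{\left(r \right)} = \left(21 + r\right) 2 r = 2 r \left(21 + r\right)$)
$I{\left(0 \right)} \left(-1070\right) = 2 \cdot 0 \left(21 + 0\right) \left(-1070\right) = 2 \cdot 0 \cdot 21 \left(-1070\right) = 0 \left(-1070\right) = 0$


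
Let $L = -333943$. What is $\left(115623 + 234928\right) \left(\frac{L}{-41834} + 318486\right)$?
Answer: $\frac{4670698499824117}{41834} \approx 1.1165 \cdot 10^{11}$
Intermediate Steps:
$\left(115623 + 234928\right) \left(\frac{L}{-41834} + 318486\right) = \left(115623 + 234928\right) \left(- \frac{333943}{-41834} + 318486\right) = 350551 \left(\left(-333943\right) \left(- \frac{1}{41834}\right) + 318486\right) = 350551 \left(\frac{333943}{41834} + 318486\right) = 350551 \cdot \frac{13323877267}{41834} = \frac{4670698499824117}{41834}$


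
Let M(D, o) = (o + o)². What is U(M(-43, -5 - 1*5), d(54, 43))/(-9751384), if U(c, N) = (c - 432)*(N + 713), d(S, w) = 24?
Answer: 2948/1218923 ≈ 0.0024185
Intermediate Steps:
M(D, o) = 4*o² (M(D, o) = (2*o)² = 4*o²)
U(c, N) = (-432 + c)*(713 + N)
U(M(-43, -5 - 1*5), d(54, 43))/(-9751384) = (-308016 - 432*24 + 713*(4*(-5 - 1*5)²) + 24*(4*(-5 - 1*5)²))/(-9751384) = (-308016 - 10368 + 713*(4*(-5 - 5)²) + 24*(4*(-5 - 5)²))*(-1/9751384) = (-308016 - 10368 + 713*(4*(-10)²) + 24*(4*(-10)²))*(-1/9751384) = (-308016 - 10368 + 713*(4*100) + 24*(4*100))*(-1/9751384) = (-308016 - 10368 + 713*400 + 24*400)*(-1/9751384) = (-308016 - 10368 + 285200 + 9600)*(-1/9751384) = -23584*(-1/9751384) = 2948/1218923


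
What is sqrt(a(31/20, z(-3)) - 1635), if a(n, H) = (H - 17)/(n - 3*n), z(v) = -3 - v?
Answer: I*sqrt(1565965)/31 ≈ 40.367*I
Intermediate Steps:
a(n, H) = -(-17 + H)/(2*n) (a(n, H) = (-17 + H)/((-2*n)) = (-17 + H)*(-1/(2*n)) = -(-17 + H)/(2*n))
sqrt(a(31/20, z(-3)) - 1635) = sqrt((17 - (-3 - 1*(-3)))/(2*((31/20))) - 1635) = sqrt((17 - (-3 + 3))/(2*((31*(1/20)))) - 1635) = sqrt((17 - 1*0)/(2*(31/20)) - 1635) = sqrt((1/2)*(20/31)*(17 + 0) - 1635) = sqrt((1/2)*(20/31)*17 - 1635) = sqrt(170/31 - 1635) = sqrt(-50515/31) = I*sqrt(1565965)/31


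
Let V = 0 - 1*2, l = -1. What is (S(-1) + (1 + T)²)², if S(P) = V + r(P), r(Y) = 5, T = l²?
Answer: 49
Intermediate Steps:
T = 1 (T = (-1)² = 1)
V = -2 (V = 0 - 2 = -2)
S(P) = 3 (S(P) = -2 + 5 = 3)
(S(-1) + (1 + T)²)² = (3 + (1 + 1)²)² = (3 + 2²)² = (3 + 4)² = 7² = 49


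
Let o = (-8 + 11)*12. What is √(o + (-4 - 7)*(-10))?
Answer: √146 ≈ 12.083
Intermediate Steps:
o = 36 (o = 3*12 = 36)
√(o + (-4 - 7)*(-10)) = √(36 + (-4 - 7)*(-10)) = √(36 - 11*(-10)) = √(36 + 110) = √146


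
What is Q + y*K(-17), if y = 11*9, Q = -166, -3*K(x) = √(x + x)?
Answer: -166 - 33*I*√34 ≈ -166.0 - 192.42*I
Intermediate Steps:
K(x) = -√2*√x/3 (K(x) = -√(x + x)/3 = -√2*√x/3)
y = 99
Q + y*K(-17) = -166 + 99*(-√2*√(-17)/3) = -166 + 99*(-√2*I*√17/3) = -166 + 99*(-I*√34/3) = -166 - 33*I*√34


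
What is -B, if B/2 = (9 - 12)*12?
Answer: 72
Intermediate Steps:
B = -72 (B = 2*((9 - 12)*12) = 2*(-3*12) = 2*(-36) = -72)
-B = -1*(-72) = 72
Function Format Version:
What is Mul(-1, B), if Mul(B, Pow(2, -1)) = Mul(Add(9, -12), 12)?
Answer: 72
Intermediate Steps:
B = -72 (B = Mul(2, Mul(Add(9, -12), 12)) = Mul(2, Mul(-3, 12)) = Mul(2, -36) = -72)
Mul(-1, B) = Mul(-1, -72) = 72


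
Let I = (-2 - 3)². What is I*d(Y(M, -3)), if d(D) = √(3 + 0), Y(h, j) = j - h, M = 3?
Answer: 25*√3 ≈ 43.301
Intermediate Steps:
d(D) = √3
I = 25 (I = (-5)² = 25)
I*d(Y(M, -3)) = 25*√3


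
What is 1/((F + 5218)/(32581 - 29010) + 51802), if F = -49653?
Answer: 3571/184940507 ≈ 1.9309e-5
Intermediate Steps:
1/((F + 5218)/(32581 - 29010) + 51802) = 1/((-49653 + 5218)/(32581 - 29010) + 51802) = 1/(-44435/3571 + 51802) = 1/(184940507/3571) = 3571/184940507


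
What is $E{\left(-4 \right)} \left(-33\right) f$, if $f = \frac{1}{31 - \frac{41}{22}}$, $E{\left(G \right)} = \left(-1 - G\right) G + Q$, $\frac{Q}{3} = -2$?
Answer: $\frac{13068}{641} \approx 20.387$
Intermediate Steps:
$Q = -6$ ($Q = 3 \left(-2\right) = -6$)
$E{\left(G \right)} = -6 + G \left(-1 - G\right)$ ($E{\left(G \right)} = \left(-1 - G\right) G - 6 = G \left(-1 - G\right) - 6 = -6 + G \left(-1 - G\right)$)
$f = \frac{22}{641}$ ($f = \frac{1}{31 - \frac{41}{22}} = \frac{1}{\frac{641}{22}} = \frac{22}{641} \approx 0.034321$)
$E{\left(-4 \right)} \left(-33\right) f = \left(-6 - -4 - \left(-4\right)^{2}\right) \left(-33\right) \frac{22}{641} = \left(-6 + 4 - 16\right) \left(-33\right) \frac{22}{641} = \left(-18\right) \left(-33\right) \frac{22}{641} = 594 \cdot \frac{22}{641} = \frac{13068}{641}$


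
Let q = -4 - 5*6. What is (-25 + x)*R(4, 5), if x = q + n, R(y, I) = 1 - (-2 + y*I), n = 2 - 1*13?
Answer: 1190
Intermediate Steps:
n = -11 (n = 2 - 13 = -11)
R(y, I) = 3 - I*y (R(y, I) = 1 - (-2 + I*y) = 1 + (2 - I*y) = 3 - I*y)
q = -34 (q = -4 - 30 = -34)
x = -45 (x = -34 - 11 = -45)
(-25 + x)*R(4, 5) = (-25 - 45)*(3 - 1*5*4) = -70*(3 - 20) = -70*(-17) = 1190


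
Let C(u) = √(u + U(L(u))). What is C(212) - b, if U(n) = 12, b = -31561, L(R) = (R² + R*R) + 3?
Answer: 31561 + 4*√14 ≈ 31576.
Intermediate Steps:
L(R) = 3 + 2*R² (L(R) = (R² + R²) + 3 = 2*R² + 3 = 3 + 2*R²)
C(u) = √(12 + u) (C(u) = √(u + 12) = √(12 + u))
C(212) - b = √(12 + 212) - 1*(-31561) = √224 + 31561 = 4*√14 + 31561 = 31561 + 4*√14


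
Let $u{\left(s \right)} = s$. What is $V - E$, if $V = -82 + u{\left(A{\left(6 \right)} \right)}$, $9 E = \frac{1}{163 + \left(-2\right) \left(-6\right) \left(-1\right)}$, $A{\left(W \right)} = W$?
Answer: $- \frac{103285}{1359} \approx -76.001$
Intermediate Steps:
$E = \frac{1}{1359}$ ($E = \frac{1}{9 \left(163 + \left(-2\right) \left(-6\right) \left(-1\right)\right)} = \frac{1}{9 \left(163 + 12 \left(-1\right)\right)} = \frac{1}{9 \left(163 - 12\right)} = \frac{1}{9 \cdot 151} = \frac{1}{9} \cdot \frac{1}{151} = \frac{1}{1359} \approx 0.00073584$)
$V = -76$ ($V = -82 + 6 = -76$)
$V - E = -76 - \frac{1}{1359} = - \frac{103285}{1359}$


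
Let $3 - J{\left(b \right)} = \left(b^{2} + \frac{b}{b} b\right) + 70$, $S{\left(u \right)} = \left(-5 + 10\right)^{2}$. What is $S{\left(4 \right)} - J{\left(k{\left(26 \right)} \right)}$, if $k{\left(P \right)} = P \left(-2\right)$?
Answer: $2744$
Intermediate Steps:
$k{\left(P \right)} = - 2 P$
$S{\left(u \right)} = 25$ ($S{\left(u \right)} = 5^{2} = 25$)
$J{\left(b \right)} = -67 - b - b^{2}$ ($J{\left(b \right)} = 3 - \left(\left(b^{2} + \frac{b}{b} b\right) + 70\right) = 3 - \left(\left(b^{2} + 1 b\right) + 70\right) = 3 - \left(\left(b^{2} + b\right) + 70\right) = 3 - \left(\left(b + b^{2}\right) + 70\right) = 3 - \left(70 + b + b^{2}\right) = -67 - b - b^{2}$)
$S{\left(4 \right)} - J{\left(k{\left(26 \right)} \right)} = 25 - \left(-67 - \left(-2\right) 26 - \left(\left(-2\right) 26\right)^{2}\right) = 25 - \left(-67 - -52 - \left(-52\right)^{2}\right) = 25 - \left(-67 + 52 - 2704\right) = 25 - -2719 = 25 + 2719 = 2744$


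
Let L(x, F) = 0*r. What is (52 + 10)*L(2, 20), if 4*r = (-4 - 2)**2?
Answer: 0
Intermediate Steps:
r = 9 (r = (-4 - 2)**2/4 = (1/4)*(-6)**2 = (1/4)*36 = 9)
L(x, F) = 0 (L(x, F) = 0*9 = 0)
(52 + 10)*L(2, 20) = (52 + 10)*0 = 62*0 = 0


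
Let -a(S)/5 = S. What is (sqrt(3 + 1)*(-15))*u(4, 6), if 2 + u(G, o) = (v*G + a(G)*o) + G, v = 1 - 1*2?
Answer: 3660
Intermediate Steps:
a(S) = -5*S
v = -1 (v = 1 - 2 = -1)
u(G, o) = -2 - 5*G*o (u(G, o) = -2 + ((-G + (-5*G)*o) + G) = -2 + ((-G - 5*G*o) + G) = -2 - 5*G*o)
(sqrt(3 + 1)*(-15))*u(4, 6) = (sqrt(3 + 1)*(-15))*(-2 - 5*4*6) = (sqrt(4)*(-15))*(-2 - 120) = (2*(-15))*(-122) = -30*(-122) = 3660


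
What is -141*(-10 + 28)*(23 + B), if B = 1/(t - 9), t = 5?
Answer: -115479/2 ≈ -57740.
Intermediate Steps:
B = -¼ (B = 1/(5 - 9) = 1/(-4) = -¼ ≈ -0.25000)
-141*(-10 + 28)*(23 + B) = -141*(-10 + 28)*(23 - ¼) = -2538*91/4 = -141*819/2 = -115479/2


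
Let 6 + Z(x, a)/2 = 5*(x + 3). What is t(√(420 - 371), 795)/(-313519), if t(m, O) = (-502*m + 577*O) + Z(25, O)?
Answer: -455469/313519 ≈ -1.4528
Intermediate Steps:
Z(x, a) = 18 + 10*x (Z(x, a) = -12 + 2*(5*(x + 3)) = -12 + 2*(5*(3 + x)) = -12 + 2*(15 + 5*x) = -12 + (30 + 10*x) = 18 + 10*x)
t(m, O) = 268 - 502*m + 577*O (t(m, O) = (-502*m + 577*O) + (18 + 10*25) = (-502*m + 577*O) + (18 + 250) = (-502*m + 577*O) + 268 = 268 - 502*m + 577*O)
t(√(420 - 371), 795)/(-313519) = (268 - 502*√(420 - 371) + 577*795)/(-313519) = (268 - 502*√49 + 458715)*(-1/313519) = (268 - 502*7 + 458715)*(-1/313519) = (268 - 3514 + 458715)*(-1/313519) = 455469*(-1/313519) = -455469/313519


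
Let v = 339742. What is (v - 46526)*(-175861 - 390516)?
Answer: -166070798432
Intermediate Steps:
(v - 46526)*(-175861 - 390516) = (339742 - 46526)*(-175861 - 390516) = 293216*(-566377) = -166070798432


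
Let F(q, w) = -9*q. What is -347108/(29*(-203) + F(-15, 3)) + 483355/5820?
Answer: 120010663/836916 ≈ 143.40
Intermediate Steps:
-347108/(29*(-203) + F(-15, 3)) + 483355/5820 = -347108/(29*(-203) - 9*(-15)) + 483355/5820 = -347108/(-5887 + 135) + 483355*(1/5820) = -347108/(-5752) + 96671/1164 = -347108*(-1/5752) + 96671/1164 = 86777/1438 + 96671/1164 = 120010663/836916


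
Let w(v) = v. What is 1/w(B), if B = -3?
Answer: -⅓ ≈ -0.33333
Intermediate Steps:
1/w(B) = 1/(-3) = -⅓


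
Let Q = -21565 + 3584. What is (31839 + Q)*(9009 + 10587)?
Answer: 271561368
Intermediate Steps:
Q = -17981
(31839 + Q)*(9009 + 10587) = (31839 - 17981)*(9009 + 10587) = 13858*19596 = 271561368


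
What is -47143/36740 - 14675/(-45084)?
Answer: -198279439/207048270 ≈ -0.95765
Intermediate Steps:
-47143/36740 - 14675/(-45084) = -47143*1/36740 - 14675*(-1/45084) = -47143/36740 + 14675/45084 = -198279439/207048270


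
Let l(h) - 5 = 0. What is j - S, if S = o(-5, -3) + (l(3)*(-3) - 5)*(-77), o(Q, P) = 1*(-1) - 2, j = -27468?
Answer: -29005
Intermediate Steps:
l(h) = 5 (l(h) = 5 + 0 = 5)
o(Q, P) = -3 (o(Q, P) = -1 - 2 = -3)
S = 1537 (S = -3 + (5*(-3) - 5)*(-77) = -3 + (-15 - 5)*(-77) = -3 - 20*(-77) = -3 + 1540 = 1537)
j - S = -27468 - 1*1537 = -27468 - 1537 = -29005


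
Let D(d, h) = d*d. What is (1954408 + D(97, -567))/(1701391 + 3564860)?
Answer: 1963817/5266251 ≈ 0.37291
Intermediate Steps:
D(d, h) = d²
(1954408 + D(97, -567))/(1701391 + 3564860) = (1954408 + 97²)/(1701391 + 3564860) = (1954408 + 9409)/5266251 = 1963817*(1/5266251) = 1963817/5266251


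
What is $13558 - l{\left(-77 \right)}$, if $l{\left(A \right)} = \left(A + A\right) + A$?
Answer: $13789$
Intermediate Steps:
$l{\left(A \right)} = 3 A$ ($l{\left(A \right)} = 2 A + A = 3 A$)
$13558 - l{\left(-77 \right)} = 13558 - 3 \left(-77\right) = 13558 - -231 = 13558 + 231 = 13789$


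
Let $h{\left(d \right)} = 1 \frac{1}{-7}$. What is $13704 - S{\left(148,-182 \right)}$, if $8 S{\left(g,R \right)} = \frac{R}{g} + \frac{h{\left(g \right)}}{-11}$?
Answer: $\frac{624690069}{45584} \approx 13704.0$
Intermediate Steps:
$h{\left(d \right)} = - \frac{1}{7}$ ($h{\left(d \right)} = 1 \left(- \frac{1}{7}\right) = - \frac{1}{7}$)
$S{\left(g,R \right)} = \frac{1}{616} + \frac{R}{8 g}$ ($S{\left(g,R \right)} = \frac{\frac{R}{g} - \frac{1}{7 \left(-11\right)}}{8} = \frac{\frac{R}{g} - - \frac{1}{77}}{8} = \frac{\frac{R}{g} + \frac{1}{77}}{8} = \frac{\frac{1}{77} + \frac{R}{g}}{8} = \frac{1}{616} + \frac{R}{8 g}$)
$13704 - S{\left(148,-182 \right)} = 13704 - \frac{148 + 77 \left(-182\right)}{616 \cdot 148} = 13704 - \frac{1}{616} \cdot \frac{1}{148} \left(148 - 14014\right) = 13704 - \frac{1}{616} \cdot \frac{1}{148} \left(-13866\right) = 13704 - - \frac{6933}{45584} = 13704 + \frac{6933}{45584} = \frac{624690069}{45584}$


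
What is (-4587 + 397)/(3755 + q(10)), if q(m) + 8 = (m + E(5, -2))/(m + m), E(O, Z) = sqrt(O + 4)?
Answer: -83800/74953 ≈ -1.1180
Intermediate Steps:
E(O, Z) = sqrt(4 + O)
q(m) = -8 + (3 + m)/(2*m) (q(m) = -8 + (m + sqrt(4 + 5))/(m + m) = -8 + (m + sqrt(9))/((2*m)) = -8 + (m + 3)*(1/(2*m)) = -8 + (3 + m)*(1/(2*m)) = -8 + (3 + m)/(2*m))
(-4587 + 397)/(3755 + q(10)) = (-4587 + 397)/(3755 + (3/2)*(1 - 5*10)/10) = -4190/(3755 + (3/2)*(1/10)*(1 - 50)) = -4190/(3755 + (3/2)*(1/10)*(-49)) = -4190/(3755 - 147/20) = -4190/74953/20 = -4190*20/74953 = -83800/74953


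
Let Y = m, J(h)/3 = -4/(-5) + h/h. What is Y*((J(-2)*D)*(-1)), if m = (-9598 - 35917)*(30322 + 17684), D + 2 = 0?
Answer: -23597925372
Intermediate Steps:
D = -2 (D = -2 + 0 = -2)
J(h) = 27/5 (J(h) = 3*(-4/(-5) + h/h) = 3*(-4*(-1/5) + 1) = 3*(4/5 + 1) = 3*(9/5) = 27/5)
m = -2184993090 (m = -45515*48006 = -2184993090)
Y = -2184993090
Y*((J(-2)*D)*(-1)) = -2184993090*(27/5)*(-2)*(-1) = -(-23597925372)*(-1) = -2184993090*54/5 = -23597925372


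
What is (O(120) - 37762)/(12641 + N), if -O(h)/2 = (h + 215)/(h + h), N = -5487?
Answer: -906355/171696 ≈ -5.2788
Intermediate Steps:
O(h) = -(215 + h)/h (O(h) = -2*(h + 215)/(h + h) = -2*(215 + h)/(2*h) = -2*(215 + h)*1/(2*h) = -(215 + h)/h)
(O(120) - 37762)/(12641 + N) = ((-215 - 1*120)/120 - 37762)/(12641 - 5487) = ((-215 - 120)/120 - 37762)/7154 = ((1/120)*(-335) - 37762)*(1/7154) = (-67/24 - 37762)*(1/7154) = -906355/24*1/7154 = -906355/171696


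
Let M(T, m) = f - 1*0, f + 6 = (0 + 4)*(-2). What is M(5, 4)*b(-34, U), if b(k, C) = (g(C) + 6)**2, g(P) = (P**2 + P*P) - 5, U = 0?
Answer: -14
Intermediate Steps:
g(P) = -5 + 2*P**2 (g(P) = (P**2 + P**2) - 5 = 2*P**2 - 5 = -5 + 2*P**2)
f = -14 (f = -6 + (0 + 4)*(-2) = -6 + 4*(-2) = -6 - 8 = -14)
b(k, C) = (1 + 2*C**2)**2 (b(k, C) = ((-5 + 2*C**2) + 6)**2 = (1 + 2*C**2)**2)
M(T, m) = -14 (M(T, m) = -14 - 1*0 = -14 + 0 = -14)
M(5, 4)*b(-34, U) = -14*(1 + 2*0**2)**2 = -14*(1 + 2*0)**2 = -14*(1 + 0)**2 = -14*1**2 = -14*1 = -14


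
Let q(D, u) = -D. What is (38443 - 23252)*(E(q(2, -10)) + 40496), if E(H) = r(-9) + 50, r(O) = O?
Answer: 615797567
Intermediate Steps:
E(H) = 41 (E(H) = -9 + 50 = 41)
(38443 - 23252)*(E(q(2, -10)) + 40496) = (38443 - 23252)*(41 + 40496) = 15191*40537 = 615797567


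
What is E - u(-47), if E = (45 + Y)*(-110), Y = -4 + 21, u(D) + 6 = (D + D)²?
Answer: -15650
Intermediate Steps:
u(D) = -6 + 4*D² (u(D) = -6 + (D + D)² = -6 + (2*D)² = -6 + 4*D²)
Y = 17
E = -6820 (E = (45 + 17)*(-110) = 62*(-110) = -6820)
E - u(-47) = -6820 - (-6 + 4*(-47)²) = -6820 - (-6 + 4*2209) = -6820 - (-6 + 8836) = -6820 - 1*8830 = -6820 - 8830 = -15650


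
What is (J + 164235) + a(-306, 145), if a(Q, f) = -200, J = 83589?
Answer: 247624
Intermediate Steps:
(J + 164235) + a(-306, 145) = (83589 + 164235) - 200 = 247824 - 200 = 247624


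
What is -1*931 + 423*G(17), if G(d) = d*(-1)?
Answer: -8122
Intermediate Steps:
G(d) = -d
-1*931 + 423*G(17) = -1*931 + 423*(-1*17) = -931 + 423*(-17) = -931 - 7191 = -8122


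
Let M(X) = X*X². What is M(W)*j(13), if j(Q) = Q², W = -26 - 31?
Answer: -31297617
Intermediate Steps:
W = -57
M(X) = X³
M(W)*j(13) = (-57)³*13² = -185193*169 = -31297617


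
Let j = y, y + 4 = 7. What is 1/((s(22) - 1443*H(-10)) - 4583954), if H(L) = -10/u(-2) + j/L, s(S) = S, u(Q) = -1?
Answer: -10/45979291 ≈ -2.1749e-7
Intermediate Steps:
y = 3 (y = -4 + 7 = 3)
j = 3
H(L) = 10 + 3/L (H(L) = -10/(-1) + 3/L = -10*(-1) + 3/L = 10 + 3/L)
1/((s(22) - 1443*H(-10)) - 4583954) = 1/((22 - 1443*(10 + 3/(-10))) - 4583954) = 1/((22 - 1443*(10 + 3*(-⅒))) - 4583954) = 1/((22 - 1443*(10 - 3/10)) - 4583954) = 1/((22 - 1443*97/10) - 4583954) = 1/((22 - 139971/10) - 4583954) = 1/(-139751/10 - 4583954) = 1/(-45979291/10) = -10/45979291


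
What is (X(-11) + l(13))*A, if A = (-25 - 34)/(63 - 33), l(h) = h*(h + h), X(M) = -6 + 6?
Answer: -9971/15 ≈ -664.73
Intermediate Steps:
X(M) = 0
l(h) = 2*h**2 (l(h) = h*(2*h) = 2*h**2)
A = -59/30 ≈ -1.9667
(X(-11) + l(13))*A = (0 + 2*13**2)*(-59/30) = (0 + 2*169)*(-59/30) = (0 + 338)*(-59/30) = 338*(-59/30) = -9971/15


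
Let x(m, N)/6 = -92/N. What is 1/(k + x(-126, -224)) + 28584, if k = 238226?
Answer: 190666627876/6670397 ≈ 28584.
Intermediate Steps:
x(m, N) = -552/N (x(m, N) = 6*(-92/N) = -552/N)
1/(k + x(-126, -224)) + 28584 = 1/(238226 - 552/(-224)) + 28584 = 1/(238226 - 552*(-1/224)) + 28584 = 1/(238226 + 69/28) + 28584 = 1/(6670397/28) + 28584 = 28/6670397 + 28584 = 190666627876/6670397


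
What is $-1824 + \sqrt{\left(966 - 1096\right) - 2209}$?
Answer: $-1824 + i \sqrt{2339} \approx -1824.0 + 48.363 i$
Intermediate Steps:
$-1824 + \sqrt{\left(966 - 1096\right) - 2209} = -1824 + \sqrt{-130 - 2209} = -1824 + \sqrt{-2339} = -1824 + i \sqrt{2339}$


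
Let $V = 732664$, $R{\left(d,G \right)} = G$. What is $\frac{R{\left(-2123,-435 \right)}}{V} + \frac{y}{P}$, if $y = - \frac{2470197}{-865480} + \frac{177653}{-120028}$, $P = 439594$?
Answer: $- \frac{617501799532759723}{1045553443002785744720} \approx -0.0005906$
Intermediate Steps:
$y = \frac{35684421769}{25970458360}$ ($y = \left(-2470197\right) \left(- \frac{1}{865480}\right) + 177653 \left(- \frac{1}{120028}\right) = \frac{2470197}{865480} - \frac{177653}{120028} = \frac{35684421769}{25970458360} \approx 1.374$)
$\frac{R{\left(-2123,-435 \right)}}{V} + \frac{y}{P} = - \frac{435}{732664} + \frac{35684421769}{25970458360 \cdot 439594} = \left(-435\right) \frac{1}{732664} + \frac{35684421769}{25970458360} \cdot \frac{1}{439594} = - \frac{435}{732664} + \frac{35684421769}{11416457672305840} = - \frac{617501799532759723}{1045553443002785744720}$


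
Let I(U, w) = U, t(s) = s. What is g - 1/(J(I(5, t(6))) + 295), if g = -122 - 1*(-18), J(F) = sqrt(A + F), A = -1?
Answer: -30889/297 ≈ -104.00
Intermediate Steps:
J(F) = sqrt(-1 + F)
g = -104 (g = -122 + 18 = -104)
g - 1/(J(I(5, t(6))) + 295) = -104 - 1/(sqrt(-1 + 5) + 295) = -104 - 1/(sqrt(4) + 295) = -104 - 1/(2 + 295) = -104 - 1/297 = -30889/297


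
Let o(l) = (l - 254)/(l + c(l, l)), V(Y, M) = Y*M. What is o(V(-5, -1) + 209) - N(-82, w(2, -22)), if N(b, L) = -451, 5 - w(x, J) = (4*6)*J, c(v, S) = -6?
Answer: 11721/26 ≈ 450.81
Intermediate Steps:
w(x, J) = 5 - 24*J (w(x, J) = 5 - 4*6*J = 5 - 24*J)
V(Y, M) = M*Y
o(l) = (-254 + l)/(-6 + l) (o(l) = (l - 254)/(l - 6) = (-254 + l)/(-6 + l))
o(V(-5, -1) + 209) - N(-82, w(2, -22)) = (-254 + (-1*(-5) + 209))/(-6 + (-1*(-5) + 209)) - 1*(-451) = (-254 + (5 + 209))/(-6 + (5 + 209)) + 451 = (-254 + 214)/(-6 + 214) + 451 = -40/208 + 451 = (1/208)*(-40) + 451 = -5/26 + 451 = 11721/26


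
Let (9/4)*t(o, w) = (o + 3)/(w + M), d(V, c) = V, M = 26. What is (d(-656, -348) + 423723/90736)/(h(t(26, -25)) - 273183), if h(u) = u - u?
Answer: 59099093/24787532688 ≈ 0.0023842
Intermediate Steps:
t(o, w) = 4*(3 + o)/(9*(26 + w)) (t(o, w) = 4*((o + 3)/(w + 26))/9 = 4*((3 + o)/(26 + w))/9 = 4*(3 + o)/(9*(26 + w)))
h(u) = 0
(d(-656, -348) + 423723/90736)/(h(t(26, -25)) - 273183) = (-656 + 423723/90736)/(0 - 273183) = (-656 + 423723*(1/90736))/(-273183) = (-656 + 423723/90736)*(-1/273183) = -59099093/90736*(-1/273183) = 59099093/24787532688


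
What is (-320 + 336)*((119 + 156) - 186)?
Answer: 1424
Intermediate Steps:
(-320 + 336)*((119 + 156) - 186) = 16*(275 - 186) = 16*89 = 1424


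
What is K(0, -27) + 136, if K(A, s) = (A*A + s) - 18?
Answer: 91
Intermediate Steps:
K(A, s) = -18 + s + A**2 (K(A, s) = (A**2 + s) - 18 = (s + A**2) - 18 = -18 + s + A**2)
K(0, -27) + 136 = (-18 - 27 + 0**2) + 136 = (-18 - 27 + 0) + 136 = -45 + 136 = 91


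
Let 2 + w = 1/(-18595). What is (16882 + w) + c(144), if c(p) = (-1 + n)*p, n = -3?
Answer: 303172879/18595 ≈ 16304.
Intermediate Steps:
c(p) = -4*p (c(p) = (-1 - 3)*p = -4*p)
w = -37191/18595 (w = -2 + 1/(-18595) = -2 - 1/18595 = -37191/18595 ≈ -2.0001)
(16882 + w) + c(144) = (16882 - 37191/18595) - 4*144 = 313883599/18595 - 576 = 303172879/18595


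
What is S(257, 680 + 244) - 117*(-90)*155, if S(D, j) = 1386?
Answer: 1633536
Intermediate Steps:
S(257, 680 + 244) - 117*(-90)*155 = 1386 - 117*(-90)*155 = 1386 - (-10530)*155 = 1386 - 1*(-1632150) = 1386 + 1632150 = 1633536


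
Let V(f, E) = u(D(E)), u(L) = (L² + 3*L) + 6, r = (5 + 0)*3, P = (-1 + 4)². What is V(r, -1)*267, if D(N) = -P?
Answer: 16020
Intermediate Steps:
P = 9 (P = 3² = 9)
D(N) = -9 (D(N) = -1*9 = -9)
r = 15 (r = 5*3 = 15)
u(L) = 6 + L² + 3*L
V(f, E) = 60 (V(f, E) = 6 + (-9)² + 3*(-9) = 6 + 81 - 27 = 60)
V(r, -1)*267 = 60*267 = 16020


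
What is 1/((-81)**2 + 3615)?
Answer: 1/10176 ≈ 9.8270e-5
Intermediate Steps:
1/((-81)**2 + 3615) = 1/(6561 + 3615) = 1/10176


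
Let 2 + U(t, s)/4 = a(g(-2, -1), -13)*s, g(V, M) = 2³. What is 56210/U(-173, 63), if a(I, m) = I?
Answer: 28105/1004 ≈ 27.993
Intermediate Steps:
g(V, M) = 8
U(t, s) = -8 + 32*s (U(t, s) = -8 + 4*(8*s) = -8 + 32*s)
56210/U(-173, 63) = 56210/(-8 + 32*63) = 56210/(-8 + 2016) = 56210/2008 = 56210*(1/2008) = 28105/1004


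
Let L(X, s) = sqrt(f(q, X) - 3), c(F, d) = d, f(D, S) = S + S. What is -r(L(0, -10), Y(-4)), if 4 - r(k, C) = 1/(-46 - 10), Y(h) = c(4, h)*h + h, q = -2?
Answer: -225/56 ≈ -4.0179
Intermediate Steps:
f(D, S) = 2*S
L(X, s) = sqrt(-3 + 2*X) (L(X, s) = sqrt(2*X - 3) = sqrt(-3 + 2*X))
Y(h) = h + h**2 (Y(h) = h*h + h = h**2 + h = h + h**2)
r(k, C) = 225/56 (r(k, C) = 4 - 1/(-46 - 10) = 4 - 1/(-56) = 4 - 1*(-1/56) = 4 + 1/56 = 225/56)
-r(L(0, -10), Y(-4)) = -1*225/56 = -225/56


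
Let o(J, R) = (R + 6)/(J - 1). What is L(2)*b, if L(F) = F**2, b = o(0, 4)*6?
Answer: -240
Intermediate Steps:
o(J, R) = (6 + R)/(-1 + J)
b = -60 (b = ((6 + 4)/(-1 + 0))*6 = (10/(-1))*6 = -1*10*6 = -10*6 = -60)
L(2)*b = 2**2*(-60) = 4*(-60) = -240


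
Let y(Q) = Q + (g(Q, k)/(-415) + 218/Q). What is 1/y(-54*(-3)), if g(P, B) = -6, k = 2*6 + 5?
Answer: 33615/5491351 ≈ 0.0061214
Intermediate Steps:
k = 17 (k = 12 + 5 = 17)
y(Q) = 6/415 + Q + 218/Q (y(Q) = Q + (-6/(-415) + 218/Q) = Q + (-6*(-1/415) + 218/Q) = Q + (6/415 + 218/Q) = 6/415 + Q + 218/Q)
1/y(-54*(-3)) = 1/(6/415 - 54*(-3) + 218/((-54*(-3)))) = 1/(6/415 + 162 + 218/162) = 1/(6/415 + 162 + 218*(1/162)) = 1/(6/415 + 162 + 109/81) = 1/(5491351/33615) = 33615/5491351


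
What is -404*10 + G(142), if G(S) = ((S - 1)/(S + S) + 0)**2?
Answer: -325830359/80656 ≈ -4039.8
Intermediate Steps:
G(S) = (-1 + S)**2/(4*S**2) (G(S) = ((-1 + S)/((2*S)) + 0)**2 = ((-1 + S)*(1/(2*S)) + 0)**2 = ((-1 + S)/(2*S) + 0)**2 = ((-1 + S)/(2*S))**2 = (-1 + S)**2/(4*S**2))
-404*10 + G(142) = -404*10 + (1/4)*(-1 + 142)**2/142**2 = -4040 + (1/4)*(1/20164)*141**2 = -4040 + (1/4)*(1/20164)*19881 = -4040 + 19881/80656 = -325830359/80656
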